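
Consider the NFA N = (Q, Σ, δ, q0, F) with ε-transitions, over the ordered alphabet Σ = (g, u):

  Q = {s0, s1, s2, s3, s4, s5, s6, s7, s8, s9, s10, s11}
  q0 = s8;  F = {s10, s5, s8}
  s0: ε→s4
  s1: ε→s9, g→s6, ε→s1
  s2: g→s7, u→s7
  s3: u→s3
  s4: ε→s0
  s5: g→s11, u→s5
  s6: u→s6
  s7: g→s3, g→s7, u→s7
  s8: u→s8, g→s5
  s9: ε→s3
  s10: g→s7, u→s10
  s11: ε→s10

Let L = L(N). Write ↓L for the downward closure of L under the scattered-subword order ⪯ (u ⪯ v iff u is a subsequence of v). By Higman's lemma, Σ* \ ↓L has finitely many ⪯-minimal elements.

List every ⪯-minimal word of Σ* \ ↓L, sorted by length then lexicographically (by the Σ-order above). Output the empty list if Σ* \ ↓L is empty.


Antichain: [ggg].

|Q|=12, |F|=3, |δ|=20 (6 ε).
min D↑ (4 st, q0=0, F={3}): 0:g→1,u→0 1:g→2,u→1 2:g→3,u→2 3:g→3,u→3.
'ggg': N↓-sim [6, 5, 4, 2] end={s3,s7} — reject; 3/3 single-dels accept.
1 words, ⪯-incomp.


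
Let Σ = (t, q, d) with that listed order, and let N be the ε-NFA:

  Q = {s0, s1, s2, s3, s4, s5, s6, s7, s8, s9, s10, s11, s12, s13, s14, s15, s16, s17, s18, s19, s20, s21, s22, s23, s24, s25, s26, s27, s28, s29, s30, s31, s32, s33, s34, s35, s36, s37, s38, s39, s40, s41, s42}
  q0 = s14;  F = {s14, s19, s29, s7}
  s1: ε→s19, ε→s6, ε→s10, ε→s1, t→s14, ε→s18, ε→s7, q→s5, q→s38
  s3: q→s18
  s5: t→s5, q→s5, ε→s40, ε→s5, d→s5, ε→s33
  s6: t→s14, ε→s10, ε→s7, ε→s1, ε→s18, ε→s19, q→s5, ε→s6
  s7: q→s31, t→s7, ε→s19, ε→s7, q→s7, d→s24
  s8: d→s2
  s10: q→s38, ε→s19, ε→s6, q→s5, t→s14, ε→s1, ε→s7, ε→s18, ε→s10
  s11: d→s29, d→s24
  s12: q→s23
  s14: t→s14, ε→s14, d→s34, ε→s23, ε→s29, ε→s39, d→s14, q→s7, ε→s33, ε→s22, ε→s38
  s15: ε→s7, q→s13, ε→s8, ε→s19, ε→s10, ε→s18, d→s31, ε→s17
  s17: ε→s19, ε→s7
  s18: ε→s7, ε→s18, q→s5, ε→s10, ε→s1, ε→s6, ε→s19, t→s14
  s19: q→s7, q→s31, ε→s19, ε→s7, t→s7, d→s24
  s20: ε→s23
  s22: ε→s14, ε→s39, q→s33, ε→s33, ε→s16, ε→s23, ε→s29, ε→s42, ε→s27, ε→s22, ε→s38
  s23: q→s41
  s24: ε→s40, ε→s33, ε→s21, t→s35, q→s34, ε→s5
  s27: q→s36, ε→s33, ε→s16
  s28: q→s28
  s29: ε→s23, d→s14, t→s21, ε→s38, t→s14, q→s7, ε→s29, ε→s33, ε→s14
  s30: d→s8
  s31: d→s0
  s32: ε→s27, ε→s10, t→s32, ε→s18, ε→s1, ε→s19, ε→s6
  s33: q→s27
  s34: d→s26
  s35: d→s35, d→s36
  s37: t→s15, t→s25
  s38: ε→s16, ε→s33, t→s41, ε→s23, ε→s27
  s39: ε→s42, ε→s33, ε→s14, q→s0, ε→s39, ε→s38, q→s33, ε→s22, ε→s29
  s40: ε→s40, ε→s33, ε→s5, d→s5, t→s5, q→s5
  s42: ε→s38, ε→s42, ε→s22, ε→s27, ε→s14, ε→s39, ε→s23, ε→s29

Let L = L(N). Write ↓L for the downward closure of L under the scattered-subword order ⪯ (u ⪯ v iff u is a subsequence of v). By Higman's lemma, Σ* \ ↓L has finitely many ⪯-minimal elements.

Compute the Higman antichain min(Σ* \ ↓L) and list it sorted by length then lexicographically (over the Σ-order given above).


min(Σ*\↓L) = [qd].

|Q|=43, |F|=4, |δ|=153 (96 ε).
min D↑ (3 st, q0=0, F={2}): 0:t→0,q→1,d→0 1:t→1,q→1,d→2 2:t→2,q→2,d→2 (ε-aug+det+¬).
'qd': N↓-sim [23, 16, 12] end={s0,s16,s21,s24,s26,s27,s33,s34,s35,s36,s40,s5} — reject; 2/2 deletions ∈↓L.
1 obstructions.


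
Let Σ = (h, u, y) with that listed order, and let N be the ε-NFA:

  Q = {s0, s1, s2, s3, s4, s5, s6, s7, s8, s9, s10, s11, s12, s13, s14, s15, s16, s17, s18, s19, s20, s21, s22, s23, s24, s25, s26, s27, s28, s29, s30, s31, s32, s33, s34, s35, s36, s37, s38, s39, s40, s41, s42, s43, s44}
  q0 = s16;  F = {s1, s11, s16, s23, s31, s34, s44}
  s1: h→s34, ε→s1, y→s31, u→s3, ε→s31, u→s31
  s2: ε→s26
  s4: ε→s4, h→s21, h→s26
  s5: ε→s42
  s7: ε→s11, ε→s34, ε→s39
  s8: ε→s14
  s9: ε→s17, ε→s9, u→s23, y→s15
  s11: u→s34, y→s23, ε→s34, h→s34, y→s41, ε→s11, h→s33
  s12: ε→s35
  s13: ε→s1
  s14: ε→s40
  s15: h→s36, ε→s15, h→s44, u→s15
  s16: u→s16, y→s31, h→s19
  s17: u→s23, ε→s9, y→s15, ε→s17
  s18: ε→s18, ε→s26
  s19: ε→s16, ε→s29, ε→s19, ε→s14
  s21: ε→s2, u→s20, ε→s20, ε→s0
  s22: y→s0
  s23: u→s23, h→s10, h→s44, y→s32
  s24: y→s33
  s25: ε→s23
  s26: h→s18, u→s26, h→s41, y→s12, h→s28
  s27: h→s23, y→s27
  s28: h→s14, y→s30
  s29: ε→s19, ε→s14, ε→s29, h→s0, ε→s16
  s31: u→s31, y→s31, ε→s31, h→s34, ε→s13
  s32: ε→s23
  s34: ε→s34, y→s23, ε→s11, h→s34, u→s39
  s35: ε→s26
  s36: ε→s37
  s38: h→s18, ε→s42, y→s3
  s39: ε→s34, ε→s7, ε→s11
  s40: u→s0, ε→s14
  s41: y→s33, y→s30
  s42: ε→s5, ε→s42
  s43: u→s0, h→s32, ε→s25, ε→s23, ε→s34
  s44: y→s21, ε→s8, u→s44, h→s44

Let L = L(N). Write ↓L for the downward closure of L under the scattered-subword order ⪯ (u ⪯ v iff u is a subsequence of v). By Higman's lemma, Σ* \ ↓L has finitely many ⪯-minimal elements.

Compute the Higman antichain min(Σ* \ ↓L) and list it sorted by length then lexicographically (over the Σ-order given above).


|Q|=45, |F|=7, |δ|=105 (51 ε).
min D↑ (6 st, q0=0, F={5}): 0:h→0,u→0,y→1 1:h→2,u→1,y→1 2:h→2,u→2,y→3 3:h→4,u→3,y→3 4:h→4,u→4,y→5 5:h→5,u→5,y→5.
'yhyhy': run [30, 27, 23, 19, 17, 14] end={s0,s12,s14,s18,s2,s20,s21,s26,s28,s30,s33,s35,…} rej; 5/5 del acc.
1 obstructions.

min(Σ*\↓L) = [yhyhy].


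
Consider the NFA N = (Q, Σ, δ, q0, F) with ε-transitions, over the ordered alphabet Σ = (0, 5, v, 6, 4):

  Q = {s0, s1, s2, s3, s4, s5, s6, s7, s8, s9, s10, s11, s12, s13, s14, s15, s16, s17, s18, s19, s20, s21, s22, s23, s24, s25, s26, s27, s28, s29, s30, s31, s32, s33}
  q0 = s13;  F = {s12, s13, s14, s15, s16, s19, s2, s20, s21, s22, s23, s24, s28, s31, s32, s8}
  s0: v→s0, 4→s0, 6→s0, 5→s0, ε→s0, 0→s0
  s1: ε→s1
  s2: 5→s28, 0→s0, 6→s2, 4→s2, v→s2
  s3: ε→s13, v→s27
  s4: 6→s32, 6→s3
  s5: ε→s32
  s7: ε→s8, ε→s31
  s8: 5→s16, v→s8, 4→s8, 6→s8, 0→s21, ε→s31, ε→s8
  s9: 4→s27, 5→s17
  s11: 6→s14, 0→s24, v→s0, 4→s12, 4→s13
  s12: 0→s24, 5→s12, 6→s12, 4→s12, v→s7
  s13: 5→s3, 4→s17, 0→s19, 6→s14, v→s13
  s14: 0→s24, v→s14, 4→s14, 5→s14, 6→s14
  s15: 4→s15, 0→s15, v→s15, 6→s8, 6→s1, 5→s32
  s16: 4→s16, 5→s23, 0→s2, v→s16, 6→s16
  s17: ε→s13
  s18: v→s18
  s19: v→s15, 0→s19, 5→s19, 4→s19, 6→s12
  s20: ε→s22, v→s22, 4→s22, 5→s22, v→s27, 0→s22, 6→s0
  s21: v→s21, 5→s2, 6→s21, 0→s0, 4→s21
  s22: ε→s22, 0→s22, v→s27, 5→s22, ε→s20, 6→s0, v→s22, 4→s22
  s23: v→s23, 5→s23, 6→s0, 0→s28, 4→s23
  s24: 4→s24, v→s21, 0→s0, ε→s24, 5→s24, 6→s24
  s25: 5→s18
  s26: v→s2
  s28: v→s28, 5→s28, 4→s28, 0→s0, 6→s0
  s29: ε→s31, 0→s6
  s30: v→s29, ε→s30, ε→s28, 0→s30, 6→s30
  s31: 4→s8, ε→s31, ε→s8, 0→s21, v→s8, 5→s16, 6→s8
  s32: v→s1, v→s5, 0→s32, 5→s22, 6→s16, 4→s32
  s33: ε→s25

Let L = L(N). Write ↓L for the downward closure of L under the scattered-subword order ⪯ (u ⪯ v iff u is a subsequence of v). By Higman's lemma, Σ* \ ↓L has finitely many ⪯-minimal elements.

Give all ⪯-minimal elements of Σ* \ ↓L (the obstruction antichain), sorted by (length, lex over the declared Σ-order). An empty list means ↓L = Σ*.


|Q|=34, |F|=16, |δ|=125 (19 ε).
min D↑ (15 st, q0=0, F={8}): 0:0→1,5→0,v→0,6→2,4→0 1:0→1,5→1,v→3,6→4,4→1 2:0→5,5→2,v→2,6→2,4→2 3:0→3,5→6,v→3,6→7,4→3 4:0→5,5→4,v→7,6→4,4→4 5:0→8,5→5,v→9,6→5,4→5 6:0→6,5→10,v→6,6→11,4→6 7:0→9,5→11,v→7,6→7,4→7 8:0→8,5→8,v→8,6→8,4→8 9:0→8,5→12,v→9,6→9,4→9 10:0→10,5→10,v→10,6→8,4→10 11:0→12,5→13,v→11,6→11,4→11 12:0→8,5→14,v→12,6→12,4→12 13:0→14,5→13,v→13,6→8,4→13 14:0→8,5→14,v→14,6→8,4→14.
'600': |S_i|=[23, 13, 5, 1] end={s0} ∉↓L; 3/3 deletions ∈↓L.
'0v556': N↓-sim [23, 19, 16, 11, 6, 1] end={s0} rej; 5/5 deletions ∈↓L.
2 words, ⪯-incomp.

A = [600, 0v556].


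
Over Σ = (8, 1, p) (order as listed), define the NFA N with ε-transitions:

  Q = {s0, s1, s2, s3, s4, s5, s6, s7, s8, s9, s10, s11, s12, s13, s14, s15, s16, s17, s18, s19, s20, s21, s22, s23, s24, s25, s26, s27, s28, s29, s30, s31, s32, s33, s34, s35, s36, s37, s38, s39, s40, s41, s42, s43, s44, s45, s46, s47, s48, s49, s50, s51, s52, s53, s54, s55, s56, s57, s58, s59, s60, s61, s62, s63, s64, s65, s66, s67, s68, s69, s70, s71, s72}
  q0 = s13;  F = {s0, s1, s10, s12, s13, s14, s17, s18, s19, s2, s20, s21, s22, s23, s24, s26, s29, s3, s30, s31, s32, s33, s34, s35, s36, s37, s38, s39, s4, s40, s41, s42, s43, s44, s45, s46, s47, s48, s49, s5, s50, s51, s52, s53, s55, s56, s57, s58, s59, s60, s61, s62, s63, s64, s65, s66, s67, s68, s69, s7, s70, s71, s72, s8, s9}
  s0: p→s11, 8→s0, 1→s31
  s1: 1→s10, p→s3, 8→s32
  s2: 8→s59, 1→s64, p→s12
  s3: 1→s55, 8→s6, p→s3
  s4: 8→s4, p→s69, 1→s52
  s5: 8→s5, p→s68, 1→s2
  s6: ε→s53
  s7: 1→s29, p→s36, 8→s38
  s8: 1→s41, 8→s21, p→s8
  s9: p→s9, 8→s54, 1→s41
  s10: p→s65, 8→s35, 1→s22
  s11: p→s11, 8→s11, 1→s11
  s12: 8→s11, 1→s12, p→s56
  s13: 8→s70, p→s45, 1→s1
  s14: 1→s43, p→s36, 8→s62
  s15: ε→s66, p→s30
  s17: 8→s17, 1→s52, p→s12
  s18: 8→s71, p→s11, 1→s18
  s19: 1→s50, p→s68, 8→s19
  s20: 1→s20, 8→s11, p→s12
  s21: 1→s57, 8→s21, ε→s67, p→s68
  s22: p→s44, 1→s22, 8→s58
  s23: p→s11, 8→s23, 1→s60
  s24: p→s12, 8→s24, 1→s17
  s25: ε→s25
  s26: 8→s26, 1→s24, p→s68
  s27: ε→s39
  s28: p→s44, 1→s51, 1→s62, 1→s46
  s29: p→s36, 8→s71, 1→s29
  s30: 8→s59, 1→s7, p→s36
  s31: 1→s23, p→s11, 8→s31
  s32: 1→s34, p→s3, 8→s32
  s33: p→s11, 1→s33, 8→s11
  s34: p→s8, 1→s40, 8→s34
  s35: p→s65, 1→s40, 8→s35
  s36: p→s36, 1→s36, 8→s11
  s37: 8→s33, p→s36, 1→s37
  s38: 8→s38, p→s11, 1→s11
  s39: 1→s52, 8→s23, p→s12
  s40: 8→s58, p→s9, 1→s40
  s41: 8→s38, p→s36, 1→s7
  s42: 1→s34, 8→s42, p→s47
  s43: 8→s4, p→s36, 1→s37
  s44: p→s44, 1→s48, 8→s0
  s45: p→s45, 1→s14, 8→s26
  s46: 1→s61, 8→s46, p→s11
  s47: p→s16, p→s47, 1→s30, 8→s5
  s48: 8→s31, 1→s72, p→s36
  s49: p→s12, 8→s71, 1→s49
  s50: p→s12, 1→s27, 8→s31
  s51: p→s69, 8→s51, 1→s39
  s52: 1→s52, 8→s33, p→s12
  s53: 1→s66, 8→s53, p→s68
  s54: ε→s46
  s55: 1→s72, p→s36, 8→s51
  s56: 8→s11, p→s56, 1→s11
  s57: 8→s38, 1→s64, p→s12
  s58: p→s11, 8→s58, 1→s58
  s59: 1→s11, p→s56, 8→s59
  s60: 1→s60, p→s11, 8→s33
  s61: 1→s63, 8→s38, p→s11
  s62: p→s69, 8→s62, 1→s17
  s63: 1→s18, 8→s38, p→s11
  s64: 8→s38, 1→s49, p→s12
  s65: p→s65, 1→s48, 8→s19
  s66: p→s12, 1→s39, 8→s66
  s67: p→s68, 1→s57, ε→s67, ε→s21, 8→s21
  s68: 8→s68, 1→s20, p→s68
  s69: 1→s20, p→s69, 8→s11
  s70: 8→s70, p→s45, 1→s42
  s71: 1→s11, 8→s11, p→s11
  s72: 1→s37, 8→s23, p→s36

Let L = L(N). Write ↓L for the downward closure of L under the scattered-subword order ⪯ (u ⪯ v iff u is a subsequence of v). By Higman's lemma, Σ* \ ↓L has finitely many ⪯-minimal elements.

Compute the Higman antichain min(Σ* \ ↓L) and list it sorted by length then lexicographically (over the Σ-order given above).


min(Σ*\↓L) = [p1p8, 1118p, p8p18, 81p181, p81pp1, p11188].

|Q|=73, |F|=65, |δ|=212 (8 ε).
min D↑ (65 st, q0=0, F={39}): 0:8→1,1→2,p→3 1:8→1,1→4,p→3 2:8→5,1→6,p→7 3:8→8,1→9,p→3 4:8→4,1→10,p→11 5:8→5,1→10,p→7 6:8→12,1→13,p→14 7:8→15,1→16,p→7 8:8→8,1→17,p→18 9:8→19,1→20,p→21 10:8→10,1→22,p→23 11:8→24,1→25,p→11 12:8→12,1→22,p→14 13:8→26,1→13,p→27 14:8→28,1→29,p→14 15:8→15,1→30,p→18 16:8→31,1→32,p→21 17:8→17,1→33,p→34 18:8→18,1→35,p→18 19:8→19,1→33,p→36 20:8→37,1→38,p→21 21:8→39,1→21,p→21 22:8→26,1→22,p→40 23:8→41,1→42,p→23 24:8→24,1→43,p→18 25:8→44,1→45,p→21 26:8→26,1→26,p→39 27:8→46,1→29,p→27 28:8→28,1→47,p→18 29:8→48,1→32,p→21 30:8→30,1→49,p→34 31:8→31,1→49,p→36 32:8→50,1→38,p→21 33:8→33,1→51,p→34 34:8→39,1→34,p→52 35:8→39,1→35,p→34 36:8→39,1→35,p→36 37:8→37,1→51,p→36 38:8→53,1→38,p→21 39:8→39,1→39,p→39 40:8→54,1→42,p→40 41:8→41,1→55,p→18 42:8→56,1→45,p→21 43:8→44,1→57,p→34 44:8→44,1→39,p→52 45:8→56,1→58,p→21 46:8→46,1→48,p→39 47:8→48,1→49,p→34 48:8→48,1→50,p→39 49:8→50,1→51,p→34 50:8→50,1→59,p→39 51:8→53,1→51,p→34 52:8→39,1→39,p→52 53:8→39,1→53,p→39 54:8→54,1→60,p→39 55:8→56,1→57,p→34 56:8→56,1→39,p→39 57:8→56,1→61,p→34 58:8→62,1→58,p→21 59:8→53,1→59,p→39 60:8→56,1→63,p→39 61:8→62,1→61,p→34 62:8→39,1→39,p→39 63:8→56,1→64,p→39 64:8→62,1→64,p→39 (ε-aug+det+¬).
'p1p8': run [70, 59, 40, 6, 1] end={s11} rej; 4/4 deletions ∈↓L.
'1118p': N↓-sim [70, 66, 54, 35, 14, 1] end={s11} — reject; 5/5 deletions ∈↓L.
'p8p18': |S_i|=[70, 59, 40, 6, 4, 1] end={s11} ∉↓L; 5/5 single-dels accept.
'81p181': run [70, 65, 54, 30, 19, 5, 1] end={s11} rej; 6/6 deletions ∈↓L.
'p81pp1': N↓-sim [70, 59, 40, 25, 3, 2, 1] end={s11} ∉↓L; 6/6 del acc.
'p11188': N↓-sim [70, 59, 40, 25, 13, 3, 1] end={s11} rej; 6/6 single-dels accept.
6 obstructions.


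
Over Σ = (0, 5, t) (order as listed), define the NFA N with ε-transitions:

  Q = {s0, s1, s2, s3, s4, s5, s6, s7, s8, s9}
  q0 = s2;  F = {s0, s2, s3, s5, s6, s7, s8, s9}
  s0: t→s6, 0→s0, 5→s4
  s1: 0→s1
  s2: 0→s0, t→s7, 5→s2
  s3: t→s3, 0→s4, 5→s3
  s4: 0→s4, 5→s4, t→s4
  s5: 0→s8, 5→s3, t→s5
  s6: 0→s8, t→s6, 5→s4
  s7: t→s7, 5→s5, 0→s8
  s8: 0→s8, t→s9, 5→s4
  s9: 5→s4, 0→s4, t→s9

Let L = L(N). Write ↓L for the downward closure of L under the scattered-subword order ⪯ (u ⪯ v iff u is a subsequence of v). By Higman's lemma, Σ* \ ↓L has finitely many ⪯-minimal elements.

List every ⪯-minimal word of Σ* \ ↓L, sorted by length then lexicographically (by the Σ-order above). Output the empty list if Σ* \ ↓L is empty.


A = [05, t0t0, t550].

|Q|=10, |F|=8, |δ|=28 (0 ε).
min D↑ (9 st, q0=0, F={3}): 0:0→1,5→0,t→2 1:0→1,5→3,t→4 2:0→5,5→6,t→2 3:0→3,5→3,t→3 4:0→5,5→3,t→4 5:0→5,5→3,t→7 6:0→5,5→8,t→6 7:0→3,5→3,t→7 8:0→3,5→8,t→8.
'05': run [9, 5, 1] end={s4} — reject; 2/2 deletions ∈↓L.
't0t0': |S_i|=[9, 7, 3, 2, 1] end={s4} ∉↓L; 4/4 del acc.
't550': N↓-sim [9, 7, 5, 2, 1] end={s4} ∉↓L; 4/4 single-dels accept.
3 words, ⪯-incomp.


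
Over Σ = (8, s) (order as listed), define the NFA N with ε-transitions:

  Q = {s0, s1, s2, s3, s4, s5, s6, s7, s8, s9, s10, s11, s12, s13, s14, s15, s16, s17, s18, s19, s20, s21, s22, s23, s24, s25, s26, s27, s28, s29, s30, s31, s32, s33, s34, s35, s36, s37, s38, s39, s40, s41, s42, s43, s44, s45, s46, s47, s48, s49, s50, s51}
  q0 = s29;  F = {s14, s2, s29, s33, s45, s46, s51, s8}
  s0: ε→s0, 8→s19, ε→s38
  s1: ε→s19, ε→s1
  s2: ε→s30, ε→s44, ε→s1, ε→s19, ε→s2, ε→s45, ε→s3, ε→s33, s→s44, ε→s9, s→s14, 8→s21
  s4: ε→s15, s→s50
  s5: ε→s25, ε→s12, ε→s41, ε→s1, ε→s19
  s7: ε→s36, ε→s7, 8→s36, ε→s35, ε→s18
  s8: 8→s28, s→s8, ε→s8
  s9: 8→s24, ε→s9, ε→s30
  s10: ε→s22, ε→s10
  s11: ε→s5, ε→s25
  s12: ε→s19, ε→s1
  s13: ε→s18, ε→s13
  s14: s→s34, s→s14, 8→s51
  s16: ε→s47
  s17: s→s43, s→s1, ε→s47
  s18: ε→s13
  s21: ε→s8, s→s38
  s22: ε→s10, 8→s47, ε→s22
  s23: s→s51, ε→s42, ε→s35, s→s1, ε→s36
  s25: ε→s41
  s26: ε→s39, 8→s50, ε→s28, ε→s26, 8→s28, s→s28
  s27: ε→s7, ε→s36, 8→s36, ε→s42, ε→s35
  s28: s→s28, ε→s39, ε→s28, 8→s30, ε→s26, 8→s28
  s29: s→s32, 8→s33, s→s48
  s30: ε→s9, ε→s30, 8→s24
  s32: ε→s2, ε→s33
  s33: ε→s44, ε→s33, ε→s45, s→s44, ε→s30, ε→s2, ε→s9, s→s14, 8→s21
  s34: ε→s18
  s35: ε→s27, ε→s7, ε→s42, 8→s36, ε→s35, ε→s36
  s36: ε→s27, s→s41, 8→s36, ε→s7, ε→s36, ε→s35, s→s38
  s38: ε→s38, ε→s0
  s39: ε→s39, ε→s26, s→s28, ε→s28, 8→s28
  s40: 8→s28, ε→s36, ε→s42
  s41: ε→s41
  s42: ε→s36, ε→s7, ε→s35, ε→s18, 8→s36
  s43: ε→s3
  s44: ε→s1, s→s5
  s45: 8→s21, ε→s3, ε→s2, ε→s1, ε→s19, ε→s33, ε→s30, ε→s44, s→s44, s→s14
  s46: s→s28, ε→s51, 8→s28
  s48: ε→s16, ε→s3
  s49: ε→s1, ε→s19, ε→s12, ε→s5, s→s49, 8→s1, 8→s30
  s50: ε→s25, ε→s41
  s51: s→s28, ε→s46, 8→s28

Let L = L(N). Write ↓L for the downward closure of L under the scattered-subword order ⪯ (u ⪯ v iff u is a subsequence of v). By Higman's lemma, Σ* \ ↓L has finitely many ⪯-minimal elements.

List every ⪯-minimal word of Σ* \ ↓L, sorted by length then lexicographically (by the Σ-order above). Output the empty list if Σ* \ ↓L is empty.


|Q|=52, |F|=8, |δ|=156 (105 ε).
min D↑ (6 st, q0=0, F={4}): 0:8→1,s→1 1:8→2,s→3 2:8→4,s→2 3:8→5,s→3 4:8→4,s→4 5:8→4,s→4 (ε-aug+det+¬).
'888': |S_i|=[33, 28, 16, 10] end={s19,s24,s25,s26,s28,s30,s39,s41,s50,s9} rej; 3/3 deletions ∈↓L.
's88': N↓-sim [33, 32, 16, 10] end={s19,s24,s25,s26,s28,s30,s39,s41,s50,s9} — reject; 3/3 deletions ∈↓L.
'8s8s': |S_i|=[33, 28, 23, 12, 9] end={s24,s25,s26,s28,s30,s39,s41,s50,s9} rej; 4/4 deletions ∈↓L.
'ss8s': run [33, 32, 23, 12, 9] end={s24,s25,s26,s28,s30,s39,s41,s50,s9} rej; 4/4 single-dels accept.
4 minimals (antichain).

Antichain: [888, s88, 8s8s, ss8s].


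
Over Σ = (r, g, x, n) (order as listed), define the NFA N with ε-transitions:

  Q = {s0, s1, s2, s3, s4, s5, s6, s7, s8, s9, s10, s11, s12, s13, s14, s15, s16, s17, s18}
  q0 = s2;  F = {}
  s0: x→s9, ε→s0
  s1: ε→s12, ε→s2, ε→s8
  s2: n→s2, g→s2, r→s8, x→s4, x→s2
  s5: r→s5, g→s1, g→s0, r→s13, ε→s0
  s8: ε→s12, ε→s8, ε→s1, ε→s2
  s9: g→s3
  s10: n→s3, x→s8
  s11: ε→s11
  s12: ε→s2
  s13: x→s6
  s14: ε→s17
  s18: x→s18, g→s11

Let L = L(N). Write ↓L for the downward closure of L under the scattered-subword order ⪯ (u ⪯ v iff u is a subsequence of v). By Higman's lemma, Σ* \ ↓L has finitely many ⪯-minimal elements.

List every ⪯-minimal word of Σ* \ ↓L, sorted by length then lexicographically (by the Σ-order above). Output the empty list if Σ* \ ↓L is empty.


|Q|=19, |F|=0, |δ|=28 (12 ε).
min D↑ (1 st, q0=0, F={0}): 0:r→0,g→0,x→0,n→0 (ε-aug+det+¬).
ε ∈ L(D↑) — L = ∅.

A = [ε].


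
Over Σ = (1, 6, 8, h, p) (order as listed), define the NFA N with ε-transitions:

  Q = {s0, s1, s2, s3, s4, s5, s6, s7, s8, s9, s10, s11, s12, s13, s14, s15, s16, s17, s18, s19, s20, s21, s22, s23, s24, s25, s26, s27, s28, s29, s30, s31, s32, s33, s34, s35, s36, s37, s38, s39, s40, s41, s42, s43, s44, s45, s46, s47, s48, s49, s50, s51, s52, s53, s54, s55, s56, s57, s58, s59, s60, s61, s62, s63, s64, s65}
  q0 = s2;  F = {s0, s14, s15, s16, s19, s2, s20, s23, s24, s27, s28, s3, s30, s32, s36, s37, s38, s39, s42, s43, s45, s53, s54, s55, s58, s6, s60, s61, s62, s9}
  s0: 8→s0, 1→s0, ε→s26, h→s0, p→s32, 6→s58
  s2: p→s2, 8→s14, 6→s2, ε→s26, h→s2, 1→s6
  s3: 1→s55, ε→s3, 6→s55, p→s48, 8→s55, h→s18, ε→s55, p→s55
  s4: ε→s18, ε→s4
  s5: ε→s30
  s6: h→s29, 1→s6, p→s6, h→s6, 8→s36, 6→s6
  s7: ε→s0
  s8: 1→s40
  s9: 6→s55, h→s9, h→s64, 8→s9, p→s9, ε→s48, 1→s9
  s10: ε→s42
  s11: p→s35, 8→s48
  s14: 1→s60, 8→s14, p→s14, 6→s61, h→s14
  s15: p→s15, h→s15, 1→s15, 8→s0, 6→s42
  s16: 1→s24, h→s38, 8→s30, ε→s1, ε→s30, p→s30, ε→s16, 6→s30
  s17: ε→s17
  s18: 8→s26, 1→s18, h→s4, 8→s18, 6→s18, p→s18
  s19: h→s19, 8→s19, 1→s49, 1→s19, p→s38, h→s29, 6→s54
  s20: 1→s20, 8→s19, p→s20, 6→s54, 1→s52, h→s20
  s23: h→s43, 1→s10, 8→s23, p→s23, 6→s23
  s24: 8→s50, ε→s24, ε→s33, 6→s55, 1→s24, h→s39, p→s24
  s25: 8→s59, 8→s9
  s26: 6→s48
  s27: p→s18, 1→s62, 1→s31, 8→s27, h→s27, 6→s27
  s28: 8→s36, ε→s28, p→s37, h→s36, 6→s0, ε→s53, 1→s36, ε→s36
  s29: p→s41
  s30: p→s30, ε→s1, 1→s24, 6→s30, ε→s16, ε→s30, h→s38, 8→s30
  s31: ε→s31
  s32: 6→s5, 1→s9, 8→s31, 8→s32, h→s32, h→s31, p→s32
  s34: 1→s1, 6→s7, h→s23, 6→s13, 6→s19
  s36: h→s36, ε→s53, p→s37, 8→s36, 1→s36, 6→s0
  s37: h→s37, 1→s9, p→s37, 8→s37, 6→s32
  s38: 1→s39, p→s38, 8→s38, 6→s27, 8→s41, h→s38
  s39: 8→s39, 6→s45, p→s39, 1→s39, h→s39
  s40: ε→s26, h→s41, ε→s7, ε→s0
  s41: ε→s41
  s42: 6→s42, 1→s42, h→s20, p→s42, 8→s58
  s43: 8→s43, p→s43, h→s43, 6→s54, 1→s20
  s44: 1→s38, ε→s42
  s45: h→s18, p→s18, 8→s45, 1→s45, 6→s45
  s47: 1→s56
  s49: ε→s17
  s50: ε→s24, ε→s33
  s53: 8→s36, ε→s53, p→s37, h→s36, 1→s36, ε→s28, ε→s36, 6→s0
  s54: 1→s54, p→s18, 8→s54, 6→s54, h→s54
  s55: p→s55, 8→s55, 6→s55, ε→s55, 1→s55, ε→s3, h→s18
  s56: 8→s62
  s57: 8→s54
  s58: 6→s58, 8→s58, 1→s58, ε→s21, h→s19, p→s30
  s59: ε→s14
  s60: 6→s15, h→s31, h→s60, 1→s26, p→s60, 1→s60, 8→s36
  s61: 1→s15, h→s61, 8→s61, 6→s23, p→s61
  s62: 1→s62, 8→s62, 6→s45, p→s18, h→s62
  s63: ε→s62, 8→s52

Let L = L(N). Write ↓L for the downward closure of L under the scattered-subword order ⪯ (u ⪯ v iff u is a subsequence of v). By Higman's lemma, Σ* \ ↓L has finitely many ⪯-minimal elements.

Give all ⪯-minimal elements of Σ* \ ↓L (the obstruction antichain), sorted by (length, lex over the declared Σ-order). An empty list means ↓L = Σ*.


|Q|=66, |F|=30, |δ|=226 (40 ε).
min D↑ (27 st, q0=0, F={22}): 0:1→1,6→0,8→2,h→0,p→0 1:1→1,6→1,8→3,h→1,p→1 2:1→4,6→5,8→2,h→2,p→2 3:1→3,6→6,8→3,h→3,p→7 4:1→4,6→8,8→3,h→4,p→4 5:1→8,6→9,8→5,h→5,p→5 6:1→6,6→10,8→6,h→6,p→11 7:1→12,6→11,8→7,h→7,p→7 8:1→8,6→13,8→6,h→8,p→8 9:1→13,6→9,8→9,h→14,p→9 10:1→10,6→10,8→10,h→15,p→16 11:1→12,6→16,8→11,h→11,p→11 12:1→12,6→17,8→12,h→12,p→12 13:1→13,6→13,8→10,h→18,p→13 14:1→18,6→19,8→14,h→14,p→14 15:1→15,6→19,8→15,h→15,p→20 16:1→21,6→16,8→16,h→20,p→16 17:1→17,6→17,8→17,h→22,p→17 18:1→18,6→19,8→15,h→18,p→18 19:1→19,6→19,8→19,h→19,p→22 20:1→23,6→24,8→20,h→20,p→20 21:1→21,6→17,8→21,h→23,p→21 22:1→22,6→22,8→22,h→22,p→22 23:1→23,6→25,8→23,h→23,p→23 24:1→26,6→24,8→24,h→24,p→22 25:1→25,6→25,8→25,h→22,p→22 26:1→26,6→25,8→26,h→26,p→22.
'18p16h': run [47, 42, 35, 24, 15, 7, 4] end={s18,s26,s4,s48} — reject; 6/6 single-dels accept.
'866h6p': run [47, 45, 39, 33, 19, 9, 4] end={s18,s26,s4,s48} ∉↓L; 6/6 deletions ∈↓L.
2 minimals (antichain).

Antichain: [18p16h, 866h6p].


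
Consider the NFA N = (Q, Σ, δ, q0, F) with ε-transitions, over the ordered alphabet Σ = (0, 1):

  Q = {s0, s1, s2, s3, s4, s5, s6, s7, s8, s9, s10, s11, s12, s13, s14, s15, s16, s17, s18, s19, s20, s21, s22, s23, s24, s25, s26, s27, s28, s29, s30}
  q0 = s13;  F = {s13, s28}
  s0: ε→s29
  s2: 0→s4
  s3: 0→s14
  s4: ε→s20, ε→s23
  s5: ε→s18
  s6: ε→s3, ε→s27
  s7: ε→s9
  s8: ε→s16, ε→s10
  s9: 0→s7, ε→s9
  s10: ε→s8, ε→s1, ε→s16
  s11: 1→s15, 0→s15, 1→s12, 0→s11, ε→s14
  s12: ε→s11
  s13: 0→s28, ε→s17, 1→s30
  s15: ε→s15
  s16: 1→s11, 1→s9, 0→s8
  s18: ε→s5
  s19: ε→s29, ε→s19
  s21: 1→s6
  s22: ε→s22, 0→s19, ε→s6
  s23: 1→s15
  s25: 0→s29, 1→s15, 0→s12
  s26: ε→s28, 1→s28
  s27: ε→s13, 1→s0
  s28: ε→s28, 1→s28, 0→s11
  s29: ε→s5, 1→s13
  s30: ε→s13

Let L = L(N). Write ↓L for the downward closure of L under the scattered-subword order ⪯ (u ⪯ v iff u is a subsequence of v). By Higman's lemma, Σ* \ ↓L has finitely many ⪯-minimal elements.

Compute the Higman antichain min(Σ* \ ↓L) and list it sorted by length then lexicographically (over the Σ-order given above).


min(Σ*\↓L) = [00].

|Q|=31, |F|=2, |δ|=50 (27 ε).
min D↑ (3 st, q0=0, F={2}): 0:0→1,1→0 1:0→2,1→1 2:0→2,1→2.
'00': |S_i|=[8, 5, 4] end={s11,s12,s14,s15} — reject; 2/2 del acc.
1 obstructions.


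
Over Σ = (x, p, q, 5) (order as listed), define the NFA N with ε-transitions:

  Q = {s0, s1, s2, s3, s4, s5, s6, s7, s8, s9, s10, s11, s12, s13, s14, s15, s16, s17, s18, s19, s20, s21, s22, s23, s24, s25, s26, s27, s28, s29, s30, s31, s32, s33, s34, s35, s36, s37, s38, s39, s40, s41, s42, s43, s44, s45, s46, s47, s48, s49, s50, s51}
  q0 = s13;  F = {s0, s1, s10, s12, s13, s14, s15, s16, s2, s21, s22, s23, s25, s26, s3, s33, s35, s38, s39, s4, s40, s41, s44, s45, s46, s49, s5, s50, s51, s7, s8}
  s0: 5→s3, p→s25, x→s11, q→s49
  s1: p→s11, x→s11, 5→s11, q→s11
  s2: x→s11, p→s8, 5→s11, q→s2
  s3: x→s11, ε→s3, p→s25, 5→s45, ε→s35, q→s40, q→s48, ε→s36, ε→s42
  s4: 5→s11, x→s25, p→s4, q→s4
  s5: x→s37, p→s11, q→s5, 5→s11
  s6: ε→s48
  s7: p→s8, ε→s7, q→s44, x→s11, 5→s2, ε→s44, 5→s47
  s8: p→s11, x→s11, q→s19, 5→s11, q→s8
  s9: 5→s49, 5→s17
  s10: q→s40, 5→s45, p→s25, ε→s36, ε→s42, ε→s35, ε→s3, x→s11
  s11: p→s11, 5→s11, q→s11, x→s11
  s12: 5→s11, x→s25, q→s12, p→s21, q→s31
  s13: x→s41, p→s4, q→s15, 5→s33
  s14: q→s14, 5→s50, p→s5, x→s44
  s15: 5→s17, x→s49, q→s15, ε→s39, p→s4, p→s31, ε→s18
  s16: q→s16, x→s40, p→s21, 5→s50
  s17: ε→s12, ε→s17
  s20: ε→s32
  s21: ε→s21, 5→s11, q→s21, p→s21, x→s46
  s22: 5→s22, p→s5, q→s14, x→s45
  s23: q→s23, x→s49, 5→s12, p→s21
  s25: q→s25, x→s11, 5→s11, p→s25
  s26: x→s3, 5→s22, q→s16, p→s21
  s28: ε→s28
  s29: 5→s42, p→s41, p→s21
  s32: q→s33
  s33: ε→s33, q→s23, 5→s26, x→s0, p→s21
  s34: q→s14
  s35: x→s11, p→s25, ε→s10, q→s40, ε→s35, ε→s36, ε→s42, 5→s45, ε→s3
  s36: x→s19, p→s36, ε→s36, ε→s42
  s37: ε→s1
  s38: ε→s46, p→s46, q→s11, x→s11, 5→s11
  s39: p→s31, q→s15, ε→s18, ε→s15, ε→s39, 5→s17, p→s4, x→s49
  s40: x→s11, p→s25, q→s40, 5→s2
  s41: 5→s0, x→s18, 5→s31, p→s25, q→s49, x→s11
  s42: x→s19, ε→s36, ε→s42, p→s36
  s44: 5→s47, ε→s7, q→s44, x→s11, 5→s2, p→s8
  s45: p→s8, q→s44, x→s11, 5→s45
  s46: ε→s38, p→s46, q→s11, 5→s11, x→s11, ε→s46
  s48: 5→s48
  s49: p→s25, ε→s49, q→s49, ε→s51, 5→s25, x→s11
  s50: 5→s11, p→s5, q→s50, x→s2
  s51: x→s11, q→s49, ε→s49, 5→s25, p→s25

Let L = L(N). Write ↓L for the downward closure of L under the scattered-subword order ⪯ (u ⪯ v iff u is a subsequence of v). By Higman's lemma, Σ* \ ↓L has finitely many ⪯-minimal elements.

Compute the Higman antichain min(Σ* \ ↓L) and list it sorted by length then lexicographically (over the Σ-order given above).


A = [xx, p5, q55, 5pxq, 555pp].

|Q|=52, |F|=31, |δ|=188 (39 ε).
min D↑ (26 st, q0=0, F={5}): 0:x→1,p→2,q→3,5→4 1:x→5,p→6,q→7,5→8 2:x→6,p→2,q→2,5→5 3:x→7,p→2,q→3,5→9 4:x→8,p→10,q→11,5→12 5:x→5,p→5,q→5,5→5 6:x→5,p→6,q→6,5→5 7:x→5,p→6,q→7,5→6 8:x→5,p→6,q→7,5→13 9:x→6,p→10,q→9,5→5 10:x→14,p→10,q→10,5→5 11:x→7,p→10,q→11,5→9 12:x→13,p→10,q→15,5→16 13:x→5,p→6,q→17,5→18 14:x→5,p→14,q→5,5→5 15:x→17,p→10,q→15,5→19 16:x→18,p→20,q→21,5→16 17:x→5,p→6,q→17,5→22 18:x→5,p→23,q→24,5→18 19:x→22,p→20,q→19,5→5 20:x→25,p→5,q→20,5→5 21:x→24,p→20,q→21,5→19 22:x→5,p→23,q→22,5→5 23:x→5,p→5,q→23,5→5 24:x→5,p→23,q→24,5→22 25:x→5,p→5,q→5,5→5.
'xx': run [41, 26, 3] end={s11,s18,s19} ∉↓L; 2/2 deletions ∈↓L.
'p5': N↓-sim [41, 14, 1] end={s11} — reject; 2/2 deletions ∈↓L.
'q55': N↓-sim [41, 29, 17, 2] end={s11,s48} rej; 3/3 deletions ∈↓L.
'5pxq': run [41, 35, 12, 6, 1] end={s11} — reject; 4/4 deletions ∈↓L.
'555pp': N↓-sim [41, 35, 29, 15, 6, 1] end={s11} — reject; 5/5 single-dels accept.
5 obstructions.


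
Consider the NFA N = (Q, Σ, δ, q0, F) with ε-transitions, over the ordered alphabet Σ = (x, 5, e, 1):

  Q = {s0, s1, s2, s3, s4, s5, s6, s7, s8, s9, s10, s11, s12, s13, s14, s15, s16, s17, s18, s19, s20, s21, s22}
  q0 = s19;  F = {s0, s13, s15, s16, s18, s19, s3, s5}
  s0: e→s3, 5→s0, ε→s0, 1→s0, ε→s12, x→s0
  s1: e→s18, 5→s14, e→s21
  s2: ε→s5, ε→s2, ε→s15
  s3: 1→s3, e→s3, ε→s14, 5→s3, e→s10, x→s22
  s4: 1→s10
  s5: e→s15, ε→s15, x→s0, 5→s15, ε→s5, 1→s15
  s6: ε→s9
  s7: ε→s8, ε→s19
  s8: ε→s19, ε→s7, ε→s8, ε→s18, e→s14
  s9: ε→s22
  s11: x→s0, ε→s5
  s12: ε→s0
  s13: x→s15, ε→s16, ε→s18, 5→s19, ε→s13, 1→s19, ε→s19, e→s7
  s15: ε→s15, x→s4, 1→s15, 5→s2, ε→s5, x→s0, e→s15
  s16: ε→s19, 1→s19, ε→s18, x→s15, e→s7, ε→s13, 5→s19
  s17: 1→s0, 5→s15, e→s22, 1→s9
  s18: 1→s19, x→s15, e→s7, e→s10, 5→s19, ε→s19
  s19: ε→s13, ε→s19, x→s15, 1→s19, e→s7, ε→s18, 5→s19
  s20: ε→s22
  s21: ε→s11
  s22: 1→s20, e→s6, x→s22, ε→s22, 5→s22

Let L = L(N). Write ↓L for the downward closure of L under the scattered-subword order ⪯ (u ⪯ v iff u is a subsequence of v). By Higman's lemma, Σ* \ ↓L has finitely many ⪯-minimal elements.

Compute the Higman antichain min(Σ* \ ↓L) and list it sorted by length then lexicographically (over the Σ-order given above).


min(Σ*\↓L) = [xxex].

|Q|=23, |F|=8, |δ|=83 (34 ε).
min D↑ (5 st, q0=0, F={4}): 0:x→1,5→0,e→0,1→0 1:x→2,5→1,e→1,1→1 2:x→2,5→2,e→3,1→2 3:x→4,5→3,e→3,1→3 4:x→4,5→4,e→4,1→4.
'xxex': run [19, 13, 10, 7, 4] end={s20,s22,s6,s9} ∉↓L; 4/4 deletions ∈↓L.
1 words, ⪯-incomp.


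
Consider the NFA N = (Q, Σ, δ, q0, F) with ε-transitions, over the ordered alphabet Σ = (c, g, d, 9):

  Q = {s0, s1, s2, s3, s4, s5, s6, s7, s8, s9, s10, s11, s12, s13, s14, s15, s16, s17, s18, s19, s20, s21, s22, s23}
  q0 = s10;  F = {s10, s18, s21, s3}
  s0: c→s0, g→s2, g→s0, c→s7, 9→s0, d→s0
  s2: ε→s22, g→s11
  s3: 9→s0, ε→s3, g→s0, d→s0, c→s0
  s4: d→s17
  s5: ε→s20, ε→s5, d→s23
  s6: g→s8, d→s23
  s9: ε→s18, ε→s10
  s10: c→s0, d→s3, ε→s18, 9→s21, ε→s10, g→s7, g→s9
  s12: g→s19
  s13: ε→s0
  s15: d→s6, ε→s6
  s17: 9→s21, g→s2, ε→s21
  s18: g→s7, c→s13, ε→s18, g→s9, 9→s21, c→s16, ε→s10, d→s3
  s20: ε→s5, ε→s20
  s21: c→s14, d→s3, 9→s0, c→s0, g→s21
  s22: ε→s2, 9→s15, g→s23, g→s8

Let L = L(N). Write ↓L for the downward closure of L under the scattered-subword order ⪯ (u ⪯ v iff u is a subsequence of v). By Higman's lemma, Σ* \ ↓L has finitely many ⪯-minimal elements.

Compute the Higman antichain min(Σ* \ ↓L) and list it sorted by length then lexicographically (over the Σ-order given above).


Antichain: [c, dg, dd, d9, 99].

|Q|=24, |F|=4, |δ|=54 (16 ε).
min D↑ (4 st, q0=0, F={1}): 0:c→1,g→0,d→2,9→3 1:c→1,g→1,d→1,9→1 2:c→1,g→1,d→1,9→1 3:c→1,g→3,d→2,9→1.
'c': N↓-sim [17, 12] end={s0,s11,s13,s14,s15,s16,s2,s22,s23,s6,s7,s8} — reject; 1/1 single-dels accept.
'dg': N↓-sim [17, 10, 9] end={s0,s11,s15,s2,s22,s23,s6,s7,s8} ∉↓L; 2/2 single-dels accept.
'dd': |S_i|=[17, 10, 9] end={s0,s11,s15,s2,s22,s23,s6,s7,s8} — reject; 2/2 deletions ∈↓L.
'd9': N↓-sim [17, 10, 9] end={s0,s11,s15,s2,s22,s23,s6,s7,s8} — reject; 2/2 single-dels accept.
'99': run [17, 12, 9] end={s0,s11,s15,s2,s22,s23,s6,s7,s8} ∉↓L; 2/2 single-dels accept.
5 obstructions.


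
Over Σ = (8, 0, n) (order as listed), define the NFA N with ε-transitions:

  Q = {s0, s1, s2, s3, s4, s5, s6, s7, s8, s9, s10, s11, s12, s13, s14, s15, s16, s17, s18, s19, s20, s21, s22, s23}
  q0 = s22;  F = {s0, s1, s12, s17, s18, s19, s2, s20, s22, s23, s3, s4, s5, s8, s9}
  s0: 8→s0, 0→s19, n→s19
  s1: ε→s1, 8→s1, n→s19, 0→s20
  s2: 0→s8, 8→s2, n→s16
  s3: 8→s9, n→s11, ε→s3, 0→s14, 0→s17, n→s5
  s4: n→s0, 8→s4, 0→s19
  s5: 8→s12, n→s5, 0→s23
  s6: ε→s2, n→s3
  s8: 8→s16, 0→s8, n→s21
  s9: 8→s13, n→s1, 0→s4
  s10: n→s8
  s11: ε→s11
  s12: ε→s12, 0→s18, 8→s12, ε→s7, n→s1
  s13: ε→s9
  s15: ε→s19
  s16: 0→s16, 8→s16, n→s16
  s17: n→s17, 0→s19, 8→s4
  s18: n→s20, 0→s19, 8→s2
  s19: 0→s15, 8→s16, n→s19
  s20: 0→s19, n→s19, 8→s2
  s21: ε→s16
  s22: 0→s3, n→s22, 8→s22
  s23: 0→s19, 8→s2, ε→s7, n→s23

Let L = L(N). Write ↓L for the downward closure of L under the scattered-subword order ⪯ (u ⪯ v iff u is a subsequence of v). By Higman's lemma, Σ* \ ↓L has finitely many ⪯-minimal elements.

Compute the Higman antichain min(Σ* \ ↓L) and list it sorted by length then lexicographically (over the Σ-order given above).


A = [0008, 08nn8, 0n08n].

|Q|=24, |F|=15, |δ|=62 (10 ε).
min D↑ (16 st, q0=0, F={12}): 0:8→0,0→1,n→0 1:8→2,0→3,n→4 2:8→2,0→5,n→6 3:8→5,0→7,n→3 4:8→8,0→9,n→4 5:8→5,0→7,n→10 6:8→6,0→11,n→7 7:8→12,0→7,n→7 8:8→8,0→13,n→6 9:8→14,0→7,n→9 10:8→10,0→7,n→7 11:8→14,0→7,n→7 12:8→12,0→12,n→12 13:8→14,0→7,n→11 14:8→14,0→15,n→12 15:8→12,0→15,n→12 [Hopcroft].
'0008': N↓-sim [22, 21, 14, 5, 1] end={s16} — reject; 4/4 single-dels accept.
'08nn8': run [22, 21, 15, 9, 4, 1] end={s16} ∉↓L; 5/5 del acc.
'0n08n': |S_i|=[22, 21, 17, 10, 4, 2] end={s16,s21} rej; 5/5 del acc.
3 minimals (antichain).


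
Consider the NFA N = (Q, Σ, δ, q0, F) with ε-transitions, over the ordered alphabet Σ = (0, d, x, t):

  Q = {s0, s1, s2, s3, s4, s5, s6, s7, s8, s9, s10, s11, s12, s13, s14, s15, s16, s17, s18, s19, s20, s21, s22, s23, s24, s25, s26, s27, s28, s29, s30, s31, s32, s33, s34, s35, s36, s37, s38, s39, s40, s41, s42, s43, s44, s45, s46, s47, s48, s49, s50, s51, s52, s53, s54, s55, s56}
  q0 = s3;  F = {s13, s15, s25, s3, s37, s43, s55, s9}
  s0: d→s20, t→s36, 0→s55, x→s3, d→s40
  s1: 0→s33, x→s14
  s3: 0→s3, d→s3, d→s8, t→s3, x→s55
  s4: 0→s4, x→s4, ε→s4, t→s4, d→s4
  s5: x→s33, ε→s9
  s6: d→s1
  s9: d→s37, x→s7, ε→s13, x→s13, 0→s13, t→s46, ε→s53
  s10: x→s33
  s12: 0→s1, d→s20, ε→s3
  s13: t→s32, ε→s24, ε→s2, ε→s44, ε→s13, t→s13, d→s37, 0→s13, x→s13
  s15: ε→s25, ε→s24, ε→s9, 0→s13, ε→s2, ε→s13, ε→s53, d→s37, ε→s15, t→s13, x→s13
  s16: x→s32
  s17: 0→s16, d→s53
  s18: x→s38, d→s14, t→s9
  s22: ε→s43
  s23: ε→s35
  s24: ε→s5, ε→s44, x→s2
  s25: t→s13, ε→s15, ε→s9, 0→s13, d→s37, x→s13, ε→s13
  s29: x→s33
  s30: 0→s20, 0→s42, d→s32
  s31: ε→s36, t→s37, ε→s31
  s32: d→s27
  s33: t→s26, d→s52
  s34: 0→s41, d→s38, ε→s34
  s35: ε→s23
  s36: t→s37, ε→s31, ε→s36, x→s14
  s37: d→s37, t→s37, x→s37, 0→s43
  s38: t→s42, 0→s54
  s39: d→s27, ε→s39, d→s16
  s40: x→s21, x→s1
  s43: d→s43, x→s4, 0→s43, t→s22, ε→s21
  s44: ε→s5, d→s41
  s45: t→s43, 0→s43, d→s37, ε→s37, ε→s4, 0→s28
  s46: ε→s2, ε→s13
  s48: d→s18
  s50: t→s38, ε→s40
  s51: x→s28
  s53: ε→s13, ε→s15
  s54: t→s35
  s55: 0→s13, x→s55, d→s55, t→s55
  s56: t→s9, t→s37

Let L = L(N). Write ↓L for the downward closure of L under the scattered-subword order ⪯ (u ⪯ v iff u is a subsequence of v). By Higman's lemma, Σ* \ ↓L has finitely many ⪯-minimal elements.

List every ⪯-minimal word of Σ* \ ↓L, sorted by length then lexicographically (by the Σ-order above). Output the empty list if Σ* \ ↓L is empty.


|Q|=57, |F|=8, |δ|=126 (39 ε).
min D↑ (6 st, q0=0, F={5}): 0:0→0,d→0,x→1,t→0 1:0→2,d→1,x→1,t→1 2:0→2,d→3,x→2,t→2 3:0→4,d→3,x→3,t→3 4:0→4,d→4,x→5,t→4 5:0→5,d→5,x→5,t→5.
'x0d0x': |S_i|=[25, 23, 22, 8, 4, 1] end={s4} — reject; 5/5 deletions ∈↓L.
1 obstructions.

Antichain: [x0d0x].


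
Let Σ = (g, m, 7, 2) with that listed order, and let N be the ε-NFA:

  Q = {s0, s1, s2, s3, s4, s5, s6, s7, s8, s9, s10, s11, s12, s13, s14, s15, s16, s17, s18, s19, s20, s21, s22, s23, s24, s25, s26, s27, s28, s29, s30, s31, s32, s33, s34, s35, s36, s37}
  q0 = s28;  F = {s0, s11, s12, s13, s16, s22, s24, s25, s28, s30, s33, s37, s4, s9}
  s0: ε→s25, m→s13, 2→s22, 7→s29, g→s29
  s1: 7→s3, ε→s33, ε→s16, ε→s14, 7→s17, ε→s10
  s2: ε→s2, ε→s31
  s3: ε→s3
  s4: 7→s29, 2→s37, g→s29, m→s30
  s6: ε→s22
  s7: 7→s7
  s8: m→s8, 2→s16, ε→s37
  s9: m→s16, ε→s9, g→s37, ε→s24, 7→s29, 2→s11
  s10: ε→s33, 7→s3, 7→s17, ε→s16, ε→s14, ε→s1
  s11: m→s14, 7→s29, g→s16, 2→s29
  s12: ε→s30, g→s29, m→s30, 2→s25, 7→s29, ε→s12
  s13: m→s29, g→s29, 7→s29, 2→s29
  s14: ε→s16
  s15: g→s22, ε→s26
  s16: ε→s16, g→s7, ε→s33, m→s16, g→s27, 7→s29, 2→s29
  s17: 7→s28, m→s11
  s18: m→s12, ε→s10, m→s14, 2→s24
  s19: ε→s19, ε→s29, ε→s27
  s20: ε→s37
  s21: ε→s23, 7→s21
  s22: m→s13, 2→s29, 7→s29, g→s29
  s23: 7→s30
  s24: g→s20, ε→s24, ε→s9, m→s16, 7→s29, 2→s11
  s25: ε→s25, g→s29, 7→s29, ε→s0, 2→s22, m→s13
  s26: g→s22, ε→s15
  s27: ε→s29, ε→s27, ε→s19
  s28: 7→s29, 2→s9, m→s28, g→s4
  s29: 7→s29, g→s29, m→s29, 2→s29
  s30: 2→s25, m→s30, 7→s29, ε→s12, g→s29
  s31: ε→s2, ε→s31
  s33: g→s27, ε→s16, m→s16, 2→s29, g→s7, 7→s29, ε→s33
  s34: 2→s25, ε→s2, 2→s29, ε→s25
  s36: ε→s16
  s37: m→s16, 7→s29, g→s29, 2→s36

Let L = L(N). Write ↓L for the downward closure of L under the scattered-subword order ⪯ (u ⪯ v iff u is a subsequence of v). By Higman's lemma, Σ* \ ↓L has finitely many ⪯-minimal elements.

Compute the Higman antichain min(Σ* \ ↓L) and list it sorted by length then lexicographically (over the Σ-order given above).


Antichain: [7, gg, 2mg, 2m2, 222, gm2mm].

|Q|=38, |F|=14, |δ|=124 (44 ε).
min D↑ (11 st, q0=0, F={2}): 0:g→1,m→0,7→2,2→3 1:g→2,m→4,7→2,2→5 2:g→2,m→2,7→2,2→2 3:g→5,m→6,7→2,2→7 4:g→2,m→4,7→2,2→8 5:g→2,m→6,7→2,2→6 6:g→2,m→6,7→2,2→2 7:g→6,m→6,7→2,2→2 8:g→2,m→9,7→2,2→10 9:g→2,m→2,7→2,2→2 10:g→2,m→9,7→2,2→2.
'7': |S_i|=[21, 2] end={s29,s7} rej; 1/1 del acc.
'gg': N↓-sim [21, 16, 4] end={s19,s27,s29,s7} ∉↓L; 2/2 del acc.
'2mg': N↓-sim [21, 17, 8, 4] end={s19,s27,s29,s7} ∉↓L; 3/3 single-dels accept.
'2m2': run [21, 17, 8, 1] end={s29} — reject; 3/3 deletions ∈↓L.
'222': |S_i|=[21, 17, 11, 1] end={s29} — reject; 3/3 single-dels accept.
'gm2mm': N↓-sim [21, 16, 12, 5, 2, 1] end={s29} ∉↓L; 5/5 deletions ∈↓L.
6 words, ⪯-incomp.


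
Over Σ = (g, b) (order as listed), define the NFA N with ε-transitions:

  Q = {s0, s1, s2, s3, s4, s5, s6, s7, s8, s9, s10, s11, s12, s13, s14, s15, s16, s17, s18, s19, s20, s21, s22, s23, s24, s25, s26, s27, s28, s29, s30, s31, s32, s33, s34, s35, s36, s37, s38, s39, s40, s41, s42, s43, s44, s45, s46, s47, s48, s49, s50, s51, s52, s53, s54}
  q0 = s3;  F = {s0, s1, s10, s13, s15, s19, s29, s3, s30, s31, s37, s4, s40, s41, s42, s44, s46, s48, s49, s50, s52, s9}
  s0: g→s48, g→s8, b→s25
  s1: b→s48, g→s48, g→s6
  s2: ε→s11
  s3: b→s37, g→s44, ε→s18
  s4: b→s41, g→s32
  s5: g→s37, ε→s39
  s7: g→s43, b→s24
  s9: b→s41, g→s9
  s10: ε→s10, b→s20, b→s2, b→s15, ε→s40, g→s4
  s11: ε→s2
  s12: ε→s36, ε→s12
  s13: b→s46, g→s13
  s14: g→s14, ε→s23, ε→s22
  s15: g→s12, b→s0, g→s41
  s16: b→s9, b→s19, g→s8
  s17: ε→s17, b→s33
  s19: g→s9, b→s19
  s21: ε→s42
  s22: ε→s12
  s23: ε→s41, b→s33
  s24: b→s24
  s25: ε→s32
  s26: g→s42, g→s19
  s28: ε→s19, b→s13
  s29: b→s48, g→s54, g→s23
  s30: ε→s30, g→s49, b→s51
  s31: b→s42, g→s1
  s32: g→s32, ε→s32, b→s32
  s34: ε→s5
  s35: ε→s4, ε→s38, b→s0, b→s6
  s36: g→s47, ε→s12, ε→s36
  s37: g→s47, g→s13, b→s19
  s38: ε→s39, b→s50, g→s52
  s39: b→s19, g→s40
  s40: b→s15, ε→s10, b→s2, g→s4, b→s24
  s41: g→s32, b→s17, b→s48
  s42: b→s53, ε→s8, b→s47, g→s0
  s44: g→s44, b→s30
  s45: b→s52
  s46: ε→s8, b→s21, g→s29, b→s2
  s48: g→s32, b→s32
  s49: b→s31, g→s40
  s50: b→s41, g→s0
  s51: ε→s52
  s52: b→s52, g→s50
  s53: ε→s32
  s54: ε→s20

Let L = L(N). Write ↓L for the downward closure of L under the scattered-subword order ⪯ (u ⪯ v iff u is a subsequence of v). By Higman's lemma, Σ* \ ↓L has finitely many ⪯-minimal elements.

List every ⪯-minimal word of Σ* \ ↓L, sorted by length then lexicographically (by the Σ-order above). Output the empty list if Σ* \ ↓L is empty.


|Q|=55, |F|=22, |δ|=109 (30 ε).
min D↑ (22 st, q0=0, F={21}): 0:g→1,b→2 1:g→1,b→3 2:g→4,b→5 3:g→6,b→7 4:g→4,b→8 5:g→9,b→5 6:g→10,b→11 7:g→12,b→7 8:g→13,b→14 9:g→9,b→15 10:g→16,b→17 11:g→18,b→14 12:g→19,b→15 13:g→15,b→20 14:g→19,b→21 15:g→21,b→20 16:g→21,b→15 17:g→15,b→19 18:g→20,b→20 19:g→20,b→21 20:g→21,b→21 21:g→21,b→21 (ε-aug+det+¬).
'bgbbb': N↓-sim [41, 38, 33, 26, 14, 6] end={s24,s25,s32,s33,s47,s53} ∉↓L; 5/5 single-dels accept.
'bbgbg': N↓-sim [41, 38, 31, 19, 6, 1] end={s32} — reject; 5/5 del acc.
'gbgggg': run [41, 37, 34, 29, 23, 11, 2] end={s32,s47} — reject; 6/6 single-dels accept.
'gbbggb': |S_i|=[41, 37, 34, 25, 14, 7, 2] end={s25,s32} rej; 6/6 single-dels accept.
'bgbggg': N↓-sim [41, 38, 33, 26, 17, 11, 1] end={s32} ∉↓L; 6/6 del acc.
5 obstructions.

Antichain: [bgbbb, bbgbg, gbgggg, gbbggb, bgbggg].
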